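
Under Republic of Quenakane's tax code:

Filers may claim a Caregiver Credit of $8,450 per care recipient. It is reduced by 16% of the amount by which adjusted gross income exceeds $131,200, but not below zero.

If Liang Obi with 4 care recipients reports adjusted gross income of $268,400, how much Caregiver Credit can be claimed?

Caregiver Credit: base = 4 × $8,450 = $33,800. 16% of the $137,200 excess over $131,200 is $21,952; credit = $33,800 − $21,952 = $11,848.

$11,848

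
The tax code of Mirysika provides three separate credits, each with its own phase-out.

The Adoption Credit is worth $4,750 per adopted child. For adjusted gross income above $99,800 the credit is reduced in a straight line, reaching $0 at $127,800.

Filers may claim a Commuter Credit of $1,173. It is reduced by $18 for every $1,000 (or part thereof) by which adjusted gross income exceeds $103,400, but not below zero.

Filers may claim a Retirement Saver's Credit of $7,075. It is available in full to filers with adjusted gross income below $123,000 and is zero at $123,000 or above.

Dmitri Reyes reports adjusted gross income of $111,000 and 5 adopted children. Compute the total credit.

Adoption Credit: base = 5 × $4,750 = $23,750. $111,000 is $11,200 into a $28,000 phase-out range, leaving 16,800/28,000 of the credit: $23,750 × 16,800/28,000 = $14,250.
Commuter Credit: income exceeds $103,400 by $7,600, which is 8 full-or-partial $1,000 increments; reduction = 8 × $18 = $144, leaving $1,029.
Retirement Saver's Credit: $111,000 is below the $123,000 cutoff, so the full $7,075 applies.
Total: $14,250 + $1,029 + $7,075 = $22,354.

$22,354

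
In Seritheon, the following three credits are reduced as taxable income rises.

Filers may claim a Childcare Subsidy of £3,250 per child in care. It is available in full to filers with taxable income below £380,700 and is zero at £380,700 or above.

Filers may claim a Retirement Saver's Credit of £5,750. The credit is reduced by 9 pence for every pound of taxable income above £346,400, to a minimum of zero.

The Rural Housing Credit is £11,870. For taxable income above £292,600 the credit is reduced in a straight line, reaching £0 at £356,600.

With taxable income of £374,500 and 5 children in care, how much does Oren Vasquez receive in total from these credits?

Childcare Subsidy: base = 5 × £3,250 = £16,250. £374,500 is below the £380,700 cutoff, so the full £16,250 applies.
Retirement Saver's Credit: 9% of the £28,100 excess over £346,400 is £2,529; credit = £5,750 − £2,529 = £3,221.
Rural Housing Credit: £374,500 is at or above £356,600, so the credit is £0.
Total: £16,250 + £3,221 + £0 = £19,471.

£19,471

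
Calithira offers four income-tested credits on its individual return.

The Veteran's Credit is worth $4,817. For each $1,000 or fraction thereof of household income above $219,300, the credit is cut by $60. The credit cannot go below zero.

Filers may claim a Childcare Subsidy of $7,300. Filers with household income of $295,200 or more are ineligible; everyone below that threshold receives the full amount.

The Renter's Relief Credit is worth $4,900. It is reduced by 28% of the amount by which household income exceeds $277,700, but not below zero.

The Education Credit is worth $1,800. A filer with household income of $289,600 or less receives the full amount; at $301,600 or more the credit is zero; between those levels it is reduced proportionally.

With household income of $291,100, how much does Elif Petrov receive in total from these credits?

Veteran's Credit: income exceeds $219,300 by $71,800, which is 72 full-or-partial $1,000 increments; reduction = 72 × $60 = $4,320, leaving $497.
Childcare Subsidy: $291,100 is below the $295,200 cutoff, so the full $7,300 applies.
Renter's Relief Credit: 28% of the $13,400 excess over $277,700 is $3,752; credit = $4,900 − $3,752 = $1,148.
Education Credit: $291,100 is $1,500 into a $12,000 phase-out range, leaving 10,500/12,000 of the credit: $1,800 × 10,500/12,000 = $1,575.
Total: $497 + $7,300 + $1,148 + $1,575 = $10,520.

$10,520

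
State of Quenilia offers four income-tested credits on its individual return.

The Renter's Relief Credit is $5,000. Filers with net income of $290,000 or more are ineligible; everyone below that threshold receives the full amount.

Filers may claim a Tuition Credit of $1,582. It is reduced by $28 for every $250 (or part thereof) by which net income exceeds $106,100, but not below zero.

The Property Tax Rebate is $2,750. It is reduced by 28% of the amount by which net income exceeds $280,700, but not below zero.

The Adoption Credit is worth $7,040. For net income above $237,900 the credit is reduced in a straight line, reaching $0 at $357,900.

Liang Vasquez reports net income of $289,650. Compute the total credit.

$9,248

Renter's Relief Credit: $289,650 is below the $290,000 cutoff, so the full $5,000 applies.
Tuition Credit: income exceeds $106,100 by $183,550 → 735 increments × $28 = $20,580 ≥ base, so the credit is $0.
Property Tax Rebate: 28% of the $8,950 excess over $280,700 is $2,506; credit = $2,750 − $2,506 = $244.
Adoption Credit: $289,650 is $51,750 into a $120,000 phase-out range, leaving 68,250/120,000 of the credit: $7,040 × 68,250/120,000 = $4,004.
Total: $5,000 + $0 + $244 + $4,004 = $9,248.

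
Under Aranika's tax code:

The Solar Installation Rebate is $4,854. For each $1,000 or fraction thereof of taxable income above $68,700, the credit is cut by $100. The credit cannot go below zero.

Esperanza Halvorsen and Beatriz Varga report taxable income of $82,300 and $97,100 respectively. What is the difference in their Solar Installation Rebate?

$1,500

Esperanza ($82,300): Solar Installation Rebate: income exceeds $68,700 by $13,600, which is 14 full-or-partial $1,000 increments; reduction = 14 × $100 = $1,400, leaving $3,454.
Beatriz ($97,100): Solar Installation Rebate: income exceeds $68,700 by $28,400, which is 29 full-or-partial $1,000 increments; reduction = 29 × $100 = $2,900, leaving $1,954.
Difference: |$3,454 − $1,954| = $1,500.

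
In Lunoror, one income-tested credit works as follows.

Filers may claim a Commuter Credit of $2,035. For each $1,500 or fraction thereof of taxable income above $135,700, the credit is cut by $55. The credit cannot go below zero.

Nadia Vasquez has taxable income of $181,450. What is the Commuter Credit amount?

$330

Commuter Credit: income exceeds $135,700 by $45,750, which is 31 full-or-partial $1,500 increments; reduction = 31 × $55 = $1,705, leaving $330.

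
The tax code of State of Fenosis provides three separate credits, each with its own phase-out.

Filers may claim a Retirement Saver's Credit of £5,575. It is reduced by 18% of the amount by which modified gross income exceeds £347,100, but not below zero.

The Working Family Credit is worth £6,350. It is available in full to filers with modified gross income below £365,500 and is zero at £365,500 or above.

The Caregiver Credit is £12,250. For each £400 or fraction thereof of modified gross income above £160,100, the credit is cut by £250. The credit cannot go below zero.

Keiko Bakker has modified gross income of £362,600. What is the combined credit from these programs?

Retirement Saver's Credit: 18% of the £15,500 excess over £347,100 is £2,790; credit = £5,575 − £2,790 = £2,785.
Working Family Credit: £362,600 is below the £365,500 cutoff, so the full £6,350 applies.
Caregiver Credit: income exceeds £160,100 by £202,500 → 507 increments × £250 = £126,750 ≥ base, so the credit is £0.
Total: £2,785 + £6,350 + £0 = £9,135.

£9,135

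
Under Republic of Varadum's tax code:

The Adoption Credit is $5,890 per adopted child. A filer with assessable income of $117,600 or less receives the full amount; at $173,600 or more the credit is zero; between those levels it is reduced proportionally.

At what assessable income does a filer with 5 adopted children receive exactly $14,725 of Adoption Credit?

$145,600

Full credit = 5 × $5,890 = $29,450.
$14,725 is 14,725/29,450 of the full $29,450, so 14,725/29,450 of the $56,000 range has been used: income = $117,600 + $56,000 × 14,725/29,450 = $145,600.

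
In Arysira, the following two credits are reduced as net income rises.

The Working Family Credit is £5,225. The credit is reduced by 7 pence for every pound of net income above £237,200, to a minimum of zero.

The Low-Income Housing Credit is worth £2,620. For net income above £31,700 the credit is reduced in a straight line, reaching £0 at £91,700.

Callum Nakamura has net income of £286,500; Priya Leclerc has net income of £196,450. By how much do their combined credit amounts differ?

Callum (£286,500): Working Family Credit: 7% of the £49,300 excess over £237,200 is £3,451; credit = £5,225 − £3,451 = £1,774. Low-Income Housing Credit: £286,500 is at or above £91,700, so the credit is £0. total £1,774 + £0 = £1,774
Priya (£196,450): Working Family Credit: £196,450 is at or below the £237,200 threshold, so the full £5,225 applies. Low-Income Housing Credit: £196,450 is at or above £91,700, so the credit is £0. total £5,225 + £0 = £5,225
Difference: |£1,774 − £5,225| = £3,451.

£3,451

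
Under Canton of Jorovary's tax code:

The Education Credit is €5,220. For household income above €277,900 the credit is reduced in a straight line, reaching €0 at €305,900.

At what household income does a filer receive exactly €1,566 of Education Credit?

€297,500

€1,566 is 1,566/5,220 of the full €5,220, so 3,654/5,220 of the €28,000 range has been used: income = €277,900 + €28,000 × 3,654/5,220 = €297,500.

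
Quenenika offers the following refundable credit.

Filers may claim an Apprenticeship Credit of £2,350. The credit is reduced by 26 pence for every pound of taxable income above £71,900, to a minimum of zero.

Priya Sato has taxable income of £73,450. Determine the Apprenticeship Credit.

£1,947

Apprenticeship Credit: 26% of the £1,550 excess over £71,900 is £403; credit = £2,350 − £403 = £1,947.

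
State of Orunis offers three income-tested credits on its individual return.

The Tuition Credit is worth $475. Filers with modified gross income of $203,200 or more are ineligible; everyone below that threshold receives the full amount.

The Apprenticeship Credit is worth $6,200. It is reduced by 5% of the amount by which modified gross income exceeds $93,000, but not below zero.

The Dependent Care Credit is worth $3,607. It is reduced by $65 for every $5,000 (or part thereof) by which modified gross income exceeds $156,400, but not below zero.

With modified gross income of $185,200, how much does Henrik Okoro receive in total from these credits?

$5,282

Tuition Credit: $185,200 is below the $203,200 cutoff, so the full $475 applies.
Apprenticeship Credit: 5% of the $92,200 excess over $93,000 is $4,610; credit = $6,200 − $4,610 = $1,590.
Dependent Care Credit: income exceeds $156,400 by $28,800, which is 6 full-or-partial $5,000 increments; reduction = 6 × $65 = $390, leaving $3,217.
Total: $475 + $1,590 + $3,217 = $5,282.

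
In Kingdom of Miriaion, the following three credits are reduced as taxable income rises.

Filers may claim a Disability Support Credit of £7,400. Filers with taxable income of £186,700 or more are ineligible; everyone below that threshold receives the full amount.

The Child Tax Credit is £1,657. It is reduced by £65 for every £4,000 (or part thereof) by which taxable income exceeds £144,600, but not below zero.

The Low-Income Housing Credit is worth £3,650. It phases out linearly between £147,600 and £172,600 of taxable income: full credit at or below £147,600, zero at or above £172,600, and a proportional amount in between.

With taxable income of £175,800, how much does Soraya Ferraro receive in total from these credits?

£8,537

Disability Support Credit: £175,800 is below the £186,700 cutoff, so the full £7,400 applies.
Child Tax Credit: income exceeds £144,600 by £31,200, which is 8 full-or-partial £4,000 increments; reduction = 8 × £65 = £520, leaving £1,137.
Low-Income Housing Credit: £175,800 is at or above £172,600, so the credit is £0.
Total: £7,400 + £1,137 + £0 = £8,537.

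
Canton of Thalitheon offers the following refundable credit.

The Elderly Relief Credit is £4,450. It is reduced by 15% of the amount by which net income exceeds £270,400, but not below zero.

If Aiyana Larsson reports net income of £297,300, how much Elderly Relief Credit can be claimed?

Elderly Relief Credit: 15% of the £26,900 excess over £270,400 is £4,035; credit = £4,450 − £4,035 = £415.

£415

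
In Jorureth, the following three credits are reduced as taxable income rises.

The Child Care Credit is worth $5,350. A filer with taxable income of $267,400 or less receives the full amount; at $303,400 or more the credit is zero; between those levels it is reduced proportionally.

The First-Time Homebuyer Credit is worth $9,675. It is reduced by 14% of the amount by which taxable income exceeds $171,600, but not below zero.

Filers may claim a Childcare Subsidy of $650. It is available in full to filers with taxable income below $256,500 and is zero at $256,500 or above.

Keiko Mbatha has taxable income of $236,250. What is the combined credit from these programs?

Child Care Credit: $236,250 is at or below the $267,400 threshold, so the full $5,350 applies.
First-Time Homebuyer Credit: 14% of the $64,650 excess over $171,600 is $9,051; credit = $9,675 − $9,051 = $624.
Childcare Subsidy: $236,250 is below the $256,500 cutoff, so the full $650 applies.
Total: $5,350 + $624 + $650 = $6,624.

$6,624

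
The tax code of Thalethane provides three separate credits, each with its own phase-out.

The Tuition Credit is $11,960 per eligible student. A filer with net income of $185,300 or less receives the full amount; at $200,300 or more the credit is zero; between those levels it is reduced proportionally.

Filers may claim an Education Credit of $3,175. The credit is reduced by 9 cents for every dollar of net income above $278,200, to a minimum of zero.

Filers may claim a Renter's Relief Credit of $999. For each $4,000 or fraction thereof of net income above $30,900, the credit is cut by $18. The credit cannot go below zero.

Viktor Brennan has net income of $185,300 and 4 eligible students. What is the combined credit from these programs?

Tuition Credit: base = 4 × $11,960 = $47,840. $185,300 is at or below the $185,300 threshold, so the full $47,840 applies.
Education Credit: $185,300 is at or below the $278,200 threshold, so the full $3,175 applies.
Renter's Relief Credit: income exceeds $30,900 by $154,400, which is 39 full-or-partial $4,000 increments; reduction = 39 × $18 = $702, leaving $297.
Total: $47,840 + $3,175 + $297 = $51,312.

$51,312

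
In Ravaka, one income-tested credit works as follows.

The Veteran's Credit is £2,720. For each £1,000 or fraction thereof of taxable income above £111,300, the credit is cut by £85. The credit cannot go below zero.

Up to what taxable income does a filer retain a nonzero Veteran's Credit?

£142,300

After 31 increments the reduction is 31 × £85 = £2,635, leaving £85; one more increment wipes it out. Increment 31 ends at excess 31 × £1,000 = £31,000, so the highest qualifying income is £111,300 + £31,000 = £142,300.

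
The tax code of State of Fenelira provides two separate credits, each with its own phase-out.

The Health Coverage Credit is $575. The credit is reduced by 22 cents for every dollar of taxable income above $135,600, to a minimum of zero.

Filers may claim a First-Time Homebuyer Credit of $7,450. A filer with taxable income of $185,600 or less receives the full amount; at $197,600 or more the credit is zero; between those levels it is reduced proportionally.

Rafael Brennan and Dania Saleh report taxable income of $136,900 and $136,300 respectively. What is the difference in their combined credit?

Rafael ($136,900): Health Coverage Credit: 22% of the $1,300 excess over $135,600 is $286; credit = $575 − $286 = $289. First-Time Homebuyer Credit: $136,900 is at or below the $185,600 threshold, so the full $7,450 applies. total $289 + $7,450 = $7,739
Dania ($136,300): Health Coverage Credit: 22% of the $700 excess over $135,600 is $154; credit = $575 − $154 = $421. First-Time Homebuyer Credit: $136,300 is at or below the $185,600 threshold, so the full $7,450 applies. total $421 + $7,450 = $7,871
Difference: |$7,739 − $7,871| = $132.

$132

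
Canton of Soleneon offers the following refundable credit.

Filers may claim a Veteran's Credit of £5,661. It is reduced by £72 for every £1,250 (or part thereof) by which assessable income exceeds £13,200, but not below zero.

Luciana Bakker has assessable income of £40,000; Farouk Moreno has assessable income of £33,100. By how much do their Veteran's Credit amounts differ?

Luciana (£40,000): Veteran's Credit: income exceeds £13,200 by £26,800, which is 22 full-or-partial £1,250 increments; reduction = 22 × £72 = £1,584, leaving £4,077.
Farouk (£33,100): Veteran's Credit: income exceeds £13,200 by £19,900, which is 16 full-or-partial £1,250 increments; reduction = 16 × £72 = £1,152, leaving £4,509.
Difference: |£4,077 − £4,509| = £432.

£432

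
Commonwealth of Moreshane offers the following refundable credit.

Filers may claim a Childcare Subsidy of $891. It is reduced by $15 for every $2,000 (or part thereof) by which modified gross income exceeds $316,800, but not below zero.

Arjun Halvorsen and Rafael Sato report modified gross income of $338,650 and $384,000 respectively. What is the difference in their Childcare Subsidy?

Arjun ($338,650): Childcare Subsidy: income exceeds $316,800 by $21,850, which is 11 full-or-partial $2,000 increments; reduction = 11 × $15 = $165, leaving $726.
Rafael ($384,000): Childcare Subsidy: income exceeds $316,800 by $67,200, which is 34 full-or-partial $2,000 increments; reduction = 34 × $15 = $510, leaving $381.
Difference: |$726 − $381| = $345.

$345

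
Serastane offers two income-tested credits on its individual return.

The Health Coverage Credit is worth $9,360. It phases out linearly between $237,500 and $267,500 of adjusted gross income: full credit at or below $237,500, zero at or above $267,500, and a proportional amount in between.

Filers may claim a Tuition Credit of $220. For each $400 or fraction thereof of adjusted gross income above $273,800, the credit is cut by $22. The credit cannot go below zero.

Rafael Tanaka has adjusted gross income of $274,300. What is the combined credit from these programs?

$176

Health Coverage Credit: $274,300 is at or above $267,500, so the credit is $0.
Tuition Credit: income exceeds $273,800 by $500, which is 2 full-or-partial $400 increments; reduction = 2 × $22 = $44, leaving $176.
Total: $0 + $176 = $176.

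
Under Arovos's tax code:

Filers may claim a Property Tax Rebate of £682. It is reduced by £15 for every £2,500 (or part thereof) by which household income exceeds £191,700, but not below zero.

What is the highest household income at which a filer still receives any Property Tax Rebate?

After 45 increments the reduction is 45 × £15 = £675, leaving £7; one more increment wipes it out. Increment 45 ends at excess 45 × £2,500 = £112,500, so the highest qualifying income is £191,700 + £112,500 = £304,200.

£304,200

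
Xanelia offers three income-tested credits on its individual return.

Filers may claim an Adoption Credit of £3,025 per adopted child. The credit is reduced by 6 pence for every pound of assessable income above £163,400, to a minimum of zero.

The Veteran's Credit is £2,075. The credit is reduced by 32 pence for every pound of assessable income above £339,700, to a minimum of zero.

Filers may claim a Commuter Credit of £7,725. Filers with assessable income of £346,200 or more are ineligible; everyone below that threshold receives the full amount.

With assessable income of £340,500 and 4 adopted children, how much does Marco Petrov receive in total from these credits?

Adoption Credit: base = 4 × £3,025 = £12,100. 6% of the £177,100 excess over £163,400 is £10,626; credit = £12,100 − £10,626 = £1,474.
Veteran's Credit: 32% of the £800 excess over £339,700 is £256; credit = £2,075 − £256 = £1,819.
Commuter Credit: £340,500 is below the £346,200 cutoff, so the full £7,725 applies.
Total: £1,474 + £1,819 + £7,725 = £11,018.

£11,018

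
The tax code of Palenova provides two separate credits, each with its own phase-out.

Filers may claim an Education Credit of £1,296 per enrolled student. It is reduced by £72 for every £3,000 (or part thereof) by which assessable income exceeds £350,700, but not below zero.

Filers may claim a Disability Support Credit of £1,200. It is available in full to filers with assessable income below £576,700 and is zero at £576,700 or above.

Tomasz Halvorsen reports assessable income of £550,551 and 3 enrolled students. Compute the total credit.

Education Credit: base = 3 × £1,296 = £3,888. income exceeds £350,700 by £199,851 → 67 increments × £72 = £4,824 ≥ base, so the credit is £0.
Disability Support Credit: £550,551 is below the £576,700 cutoff, so the full £1,200 applies.
Total: £0 + £1,200 = £1,200.

£1,200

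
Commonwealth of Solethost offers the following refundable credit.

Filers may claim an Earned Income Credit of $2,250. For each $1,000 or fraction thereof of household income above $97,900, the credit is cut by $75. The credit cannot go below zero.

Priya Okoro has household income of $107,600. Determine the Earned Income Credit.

Earned Income Credit: income exceeds $97,900 by $9,700, which is 10 full-or-partial $1,000 increments; reduction = 10 × $75 = $750, leaving $1,500.

$1,500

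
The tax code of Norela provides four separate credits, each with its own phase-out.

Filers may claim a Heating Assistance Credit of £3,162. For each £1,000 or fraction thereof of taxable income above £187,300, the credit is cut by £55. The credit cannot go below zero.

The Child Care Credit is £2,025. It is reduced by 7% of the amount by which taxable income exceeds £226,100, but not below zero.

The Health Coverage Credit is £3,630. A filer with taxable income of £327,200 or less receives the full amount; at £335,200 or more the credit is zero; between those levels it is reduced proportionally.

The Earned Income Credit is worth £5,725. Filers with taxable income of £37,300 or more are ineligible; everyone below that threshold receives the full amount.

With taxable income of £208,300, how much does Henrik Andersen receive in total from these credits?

Heating Assistance Credit: income exceeds £187,300 by £21,000, which is 21 full-or-partial £1,000 increments; reduction = 21 × £55 = £1,155, leaving £2,007.
Child Care Credit: £208,300 is at or below the £226,100 threshold, so the full £2,025 applies.
Health Coverage Credit: £208,300 is at or below the £327,200 threshold, so the full £3,630 applies.
Earned Income Credit: £208,300 meets or exceeds the £37,300 cutoff, so the credit is £0.
Total: £2,007 + £2,025 + £3,630 + £0 = £7,662.

£7,662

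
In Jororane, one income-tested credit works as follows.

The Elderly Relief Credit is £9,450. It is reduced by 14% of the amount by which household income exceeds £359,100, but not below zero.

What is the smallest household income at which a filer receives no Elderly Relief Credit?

£426,600

The credit falls by 14% of each pound above £359,100, so it reaches zero when the excess is £9,450 / 14% = £67,500: income = £359,100 + £67,500 = £426,600.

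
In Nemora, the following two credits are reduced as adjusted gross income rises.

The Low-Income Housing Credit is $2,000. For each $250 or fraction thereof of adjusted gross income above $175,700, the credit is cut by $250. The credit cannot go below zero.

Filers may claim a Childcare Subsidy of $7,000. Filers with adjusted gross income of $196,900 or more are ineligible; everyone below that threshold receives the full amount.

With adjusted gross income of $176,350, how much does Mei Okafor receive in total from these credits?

$8,250

Low-Income Housing Credit: income exceeds $175,700 by $650, which is 3 full-or-partial $250 increments; reduction = 3 × $250 = $750, leaving $1,250.
Childcare Subsidy: $176,350 is below the $196,900 cutoff, so the full $7,000 applies.
Total: $1,250 + $7,000 = $8,250.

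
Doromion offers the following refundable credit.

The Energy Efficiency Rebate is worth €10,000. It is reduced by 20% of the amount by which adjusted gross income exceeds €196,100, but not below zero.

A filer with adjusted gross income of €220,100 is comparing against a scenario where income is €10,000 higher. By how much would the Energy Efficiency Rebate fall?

€2,000

At €220,100 — 20% of the €24,000 excess over €196,100 is €4,800; credit = €10,000 − €4,800 = €5,200.
At €230,100 — 20% of the €34,000 excess over €196,100 is €6,800; credit = €10,000 − €6,800 = €3,200.
Lost: €5,200 − €3,200 = €2,000.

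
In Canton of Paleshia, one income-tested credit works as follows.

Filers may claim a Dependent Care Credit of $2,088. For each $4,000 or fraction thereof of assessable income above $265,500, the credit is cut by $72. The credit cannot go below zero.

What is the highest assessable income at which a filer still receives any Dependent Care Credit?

After 28 increments the reduction is 28 × $72 = $2,016, leaving $72; one more increment wipes it out. Increment 28 ends at excess 28 × $4,000 = $112,000, so the highest qualifying income is $265,500 + $112,000 = $377,500.

$377,500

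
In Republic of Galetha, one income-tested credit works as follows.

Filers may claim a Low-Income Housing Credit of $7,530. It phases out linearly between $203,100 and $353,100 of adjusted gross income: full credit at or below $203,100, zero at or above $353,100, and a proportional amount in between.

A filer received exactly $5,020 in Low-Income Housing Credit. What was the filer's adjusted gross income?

$253,100

$5,020 is 5,020/7,530 of the full $7,530, so 2,510/7,530 of the $150,000 range has been used: income = $203,100 + $150,000 × 2,510/7,530 = $253,100.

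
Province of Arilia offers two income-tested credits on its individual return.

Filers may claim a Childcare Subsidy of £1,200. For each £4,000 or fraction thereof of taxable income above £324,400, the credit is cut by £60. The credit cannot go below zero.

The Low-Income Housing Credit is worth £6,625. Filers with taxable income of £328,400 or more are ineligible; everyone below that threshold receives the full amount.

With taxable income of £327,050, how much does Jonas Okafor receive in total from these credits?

Childcare Subsidy: income exceeds £324,400 by £2,650, which is 1 full-or-partial £4,000 increment; reduction = 1 × £60 = £60, leaving £1,140.
Low-Income Housing Credit: £327,050 is below the £328,400 cutoff, so the full £6,625 applies.
Total: £1,140 + £6,625 = £7,765.

£7,765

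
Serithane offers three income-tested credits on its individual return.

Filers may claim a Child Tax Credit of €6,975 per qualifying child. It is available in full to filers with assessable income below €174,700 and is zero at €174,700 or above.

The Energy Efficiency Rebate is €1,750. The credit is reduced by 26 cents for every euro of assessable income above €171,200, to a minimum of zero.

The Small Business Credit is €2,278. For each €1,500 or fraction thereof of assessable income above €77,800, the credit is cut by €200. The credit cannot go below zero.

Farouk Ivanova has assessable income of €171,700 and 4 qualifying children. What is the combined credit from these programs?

€29,520

Child Tax Credit: base = 4 × €6,975 = €27,900. €171,700 is below the €174,700 cutoff, so the full €27,900 applies.
Energy Efficiency Rebate: 26% of the €500 excess over €171,200 is €130; credit = €1,750 − €130 = €1,620.
Small Business Credit: income exceeds €77,800 by €93,900 → 63 increments × €200 = €12,600 ≥ base, so the credit is €0.
Total: €27,900 + €1,620 + €0 = €29,520.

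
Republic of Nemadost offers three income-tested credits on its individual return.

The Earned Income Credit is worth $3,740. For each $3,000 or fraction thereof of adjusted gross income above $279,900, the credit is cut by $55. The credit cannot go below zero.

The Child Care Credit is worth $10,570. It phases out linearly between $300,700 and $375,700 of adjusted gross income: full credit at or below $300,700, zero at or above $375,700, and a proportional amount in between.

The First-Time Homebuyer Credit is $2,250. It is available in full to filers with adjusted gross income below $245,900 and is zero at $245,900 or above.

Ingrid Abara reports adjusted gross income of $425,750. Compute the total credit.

$1,045

Earned Income Credit: income exceeds $279,900 by $145,850, which is 49 full-or-partial $3,000 increments; reduction = 49 × $55 = $2,695, leaving $1,045.
Child Care Credit: $425,750 is at or above $375,700, so the credit is $0.
First-Time Homebuyer Credit: $425,750 meets or exceeds the $245,900 cutoff, so the credit is $0.
Total: $1,045 + $0 + $0 = $1,045.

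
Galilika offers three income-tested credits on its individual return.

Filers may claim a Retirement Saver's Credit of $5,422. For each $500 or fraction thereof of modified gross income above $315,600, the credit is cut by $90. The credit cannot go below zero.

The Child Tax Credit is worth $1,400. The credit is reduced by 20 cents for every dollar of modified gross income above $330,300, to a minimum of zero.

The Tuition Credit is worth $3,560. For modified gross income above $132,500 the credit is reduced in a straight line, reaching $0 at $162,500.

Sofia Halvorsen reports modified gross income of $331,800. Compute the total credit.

$3,552

Retirement Saver's Credit: income exceeds $315,600 by $16,200, which is 33 full-or-partial $500 increments; reduction = 33 × $90 = $2,970, leaving $2,452.
Child Tax Credit: 20% of the $1,500 excess over $330,300 is $300; credit = $1,400 − $300 = $1,100.
Tuition Credit: $331,800 is at or above $162,500, so the credit is $0.
Total: $2,452 + $1,100 + $0 = $3,552.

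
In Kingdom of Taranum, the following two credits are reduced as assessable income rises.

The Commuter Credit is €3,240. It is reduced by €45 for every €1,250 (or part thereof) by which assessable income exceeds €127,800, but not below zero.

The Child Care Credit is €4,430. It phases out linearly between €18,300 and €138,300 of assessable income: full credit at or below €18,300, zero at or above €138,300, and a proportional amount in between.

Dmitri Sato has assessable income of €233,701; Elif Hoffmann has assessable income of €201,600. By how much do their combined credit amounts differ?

€540

Dmitri (€233,701): Commuter Credit: income exceeds €127,800 by €105,901 → 85 increments × €45 = €3,825 ≥ base, so the credit is €0. Child Care Credit: €233,701 is at or above €138,300, so the credit is €0. total €0 + €0 = €0
Elif (€201,600): Commuter Credit: income exceeds €127,800 by €73,800, which is 60 full-or-partial €1,250 increments; reduction = 60 × €45 = €2,700, leaving €540. Child Care Credit: €201,600 is at or above €138,300, so the credit is €0. total €540 + €0 = €540
Difference: |€0 − €540| = €540.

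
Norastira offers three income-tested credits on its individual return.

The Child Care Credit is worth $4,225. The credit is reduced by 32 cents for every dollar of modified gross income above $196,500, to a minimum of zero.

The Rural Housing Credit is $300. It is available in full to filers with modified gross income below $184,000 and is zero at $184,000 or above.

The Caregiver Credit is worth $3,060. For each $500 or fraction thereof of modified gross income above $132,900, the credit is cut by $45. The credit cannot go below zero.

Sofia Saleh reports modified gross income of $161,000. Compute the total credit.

$5,020

Child Care Credit: $161,000 is at or below the $196,500 threshold, so the full $4,225 applies.
Rural Housing Credit: $161,000 is below the $184,000 cutoff, so the full $300 applies.
Caregiver Credit: income exceeds $132,900 by $28,100, which is 57 full-or-partial $500 increments; reduction = 57 × $45 = $2,565, leaving $495.
Total: $4,225 + $300 + $495 = $5,020.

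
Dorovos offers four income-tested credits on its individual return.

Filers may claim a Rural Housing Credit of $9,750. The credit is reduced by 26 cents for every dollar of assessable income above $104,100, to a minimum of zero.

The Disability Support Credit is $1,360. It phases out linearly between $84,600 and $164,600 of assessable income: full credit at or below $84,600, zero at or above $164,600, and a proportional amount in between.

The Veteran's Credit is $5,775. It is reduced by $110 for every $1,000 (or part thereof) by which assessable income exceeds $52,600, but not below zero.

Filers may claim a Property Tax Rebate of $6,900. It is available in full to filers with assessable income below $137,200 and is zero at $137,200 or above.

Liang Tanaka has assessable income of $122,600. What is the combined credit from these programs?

Rural Housing Credit: 26% of the $18,500 excess over $104,100 is $4,810; credit = $9,750 − $4,810 = $4,940.
Disability Support Credit: $122,600 is $38,000 into a $80,000 phase-out range, leaving 42,000/80,000 of the credit: $1,360 × 42,000/80,000 = $714.
Veteran's Credit: income exceeds $52,600 by $70,000 → 70 increments × $110 = $7,700 ≥ base, so the credit is $0.
Property Tax Rebate: $122,600 is below the $137,200 cutoff, so the full $6,900 applies.
Total: $4,940 + $714 + $0 + $6,900 = $12,554.

$12,554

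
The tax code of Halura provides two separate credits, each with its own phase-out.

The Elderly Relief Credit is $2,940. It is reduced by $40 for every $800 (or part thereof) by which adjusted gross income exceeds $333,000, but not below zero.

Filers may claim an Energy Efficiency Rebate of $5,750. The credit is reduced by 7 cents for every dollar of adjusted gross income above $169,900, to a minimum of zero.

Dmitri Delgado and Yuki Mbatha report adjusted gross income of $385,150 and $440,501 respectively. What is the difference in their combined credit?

Dmitri ($385,150): Elderly Relief Credit: income exceeds $333,000 by $52,150, which is 66 full-or-partial $800 increments; reduction = 66 × $40 = $2,640, leaving $300. Energy Efficiency Rebate: 7% of the $215,250 excess over $169,900 is $15,067.50 ≥ base, so the credit is $0. total $300 + $0 = $300
Yuki ($440,501): Elderly Relief Credit: income exceeds $333,000 by $107,501 → 135 increments × $40 = $5,400 ≥ base, so the credit is $0. Energy Efficiency Rebate: 7% of the $270,601 excess over $169,900 is $18,942.07 ≥ base, so the credit is $0. total $0 + $0 = $0
Difference: |$300 − $0| = $300.

$300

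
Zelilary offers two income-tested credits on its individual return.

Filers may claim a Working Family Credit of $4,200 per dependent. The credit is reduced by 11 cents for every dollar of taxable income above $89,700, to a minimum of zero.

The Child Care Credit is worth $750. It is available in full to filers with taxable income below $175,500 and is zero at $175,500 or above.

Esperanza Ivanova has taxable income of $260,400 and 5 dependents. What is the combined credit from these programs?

Working Family Credit: base = 5 × $4,200 = $21,000. 11% of the $170,700 excess over $89,700 is $18,777; credit = $21,000 − $18,777 = $2,223.
Child Care Credit: $260,400 meets or exceeds the $175,500 cutoff, so the credit is $0.
Total: $2,223 + $0 = $2,223.

$2,223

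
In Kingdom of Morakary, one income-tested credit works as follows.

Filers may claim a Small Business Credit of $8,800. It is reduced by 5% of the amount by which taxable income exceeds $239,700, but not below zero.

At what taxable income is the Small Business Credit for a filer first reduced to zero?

The credit falls by 5% of each dollar above $239,700, so it reaches zero when the excess is $8,800 / 5% = $176,000: income = $239,700 + $176,000 = $415,700.

$415,700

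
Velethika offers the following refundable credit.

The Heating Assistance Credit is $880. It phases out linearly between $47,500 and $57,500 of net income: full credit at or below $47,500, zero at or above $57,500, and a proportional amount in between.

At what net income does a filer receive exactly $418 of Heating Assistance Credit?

$418 is 418/880 of the full $880, so 462/880 of the $10,000 range has been used: income = $47,500 + $10,000 × 462/880 = $52,750.

$52,750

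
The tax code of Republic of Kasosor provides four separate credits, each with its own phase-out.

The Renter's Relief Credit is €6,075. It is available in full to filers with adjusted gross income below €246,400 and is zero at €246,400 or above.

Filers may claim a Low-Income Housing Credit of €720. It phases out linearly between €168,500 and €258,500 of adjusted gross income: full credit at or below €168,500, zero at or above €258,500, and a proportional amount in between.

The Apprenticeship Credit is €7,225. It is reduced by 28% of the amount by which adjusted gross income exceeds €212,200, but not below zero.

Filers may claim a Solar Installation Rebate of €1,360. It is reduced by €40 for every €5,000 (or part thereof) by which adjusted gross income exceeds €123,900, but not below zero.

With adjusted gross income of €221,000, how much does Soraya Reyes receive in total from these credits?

€11,696

Renter's Relief Credit: €221,000 is below the €246,400 cutoff, so the full €6,075 applies.
Low-Income Housing Credit: €221,000 is €52,500 into a €90,000 phase-out range, leaving 37,500/90,000 of the credit: €720 × 37,500/90,000 = €300.
Apprenticeship Credit: 28% of the €8,800 excess over €212,200 is €2,464; credit = €7,225 − €2,464 = €4,761.
Solar Installation Rebate: income exceeds €123,900 by €97,100, which is 20 full-or-partial €5,000 increments; reduction = 20 × €40 = €800, leaving €560.
Total: €6,075 + €300 + €4,761 + €560 = €11,696.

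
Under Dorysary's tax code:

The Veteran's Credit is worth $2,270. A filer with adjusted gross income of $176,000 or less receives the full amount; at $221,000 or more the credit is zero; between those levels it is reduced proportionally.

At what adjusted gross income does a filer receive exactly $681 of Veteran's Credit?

$207,500

$681 is 681/2,270 of the full $2,270, so 1,589/2,270 of the $45,000 range has been used: income = $176,000 + $45,000 × 1,589/2,270 = $207,500.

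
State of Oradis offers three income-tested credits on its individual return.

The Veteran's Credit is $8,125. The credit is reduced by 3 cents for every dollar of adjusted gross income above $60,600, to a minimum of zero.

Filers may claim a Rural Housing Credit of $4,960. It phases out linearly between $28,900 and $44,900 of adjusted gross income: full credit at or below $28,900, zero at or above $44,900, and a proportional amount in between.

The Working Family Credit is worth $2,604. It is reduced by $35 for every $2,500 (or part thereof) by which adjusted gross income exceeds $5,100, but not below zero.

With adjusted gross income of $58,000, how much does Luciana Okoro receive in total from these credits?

$9,959

Veteran's Credit: $58,000 is at or below the $60,600 threshold, so the full $8,125 applies.
Rural Housing Credit: $58,000 is at or above $44,900, so the credit is $0.
Working Family Credit: income exceeds $5,100 by $52,900, which is 22 full-or-partial $2,500 increments; reduction = 22 × $35 = $770, leaving $1,834.
Total: $8,125 + $0 + $1,834 = $9,959.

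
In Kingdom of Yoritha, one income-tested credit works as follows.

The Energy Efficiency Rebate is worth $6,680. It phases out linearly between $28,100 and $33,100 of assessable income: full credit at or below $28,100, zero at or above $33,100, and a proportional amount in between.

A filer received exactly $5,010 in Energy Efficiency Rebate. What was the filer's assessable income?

$5,010 is 5,010/6,680 of the full $6,680, so 1,670/6,680 of the $5,000 range has been used: income = $28,100 + $5,000 × 1,670/6,680 = $29,350.

$29,350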